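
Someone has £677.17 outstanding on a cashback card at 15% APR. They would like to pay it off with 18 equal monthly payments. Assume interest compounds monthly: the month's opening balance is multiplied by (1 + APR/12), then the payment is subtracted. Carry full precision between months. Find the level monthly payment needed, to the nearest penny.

£42.25

Monthly rate r = 15%/12 = 1.25% = 0.0125.
Level-payment amortization: P = B₀·r / (1 − (1+r)^(−n)) = 677.17·0.0125 / (1 − 1.0125^(−18)).
Denominator 1 − (1+r)^(−18) = 0.200369362.
P = 8.46462 / 0.200369362 ≈ 42.25.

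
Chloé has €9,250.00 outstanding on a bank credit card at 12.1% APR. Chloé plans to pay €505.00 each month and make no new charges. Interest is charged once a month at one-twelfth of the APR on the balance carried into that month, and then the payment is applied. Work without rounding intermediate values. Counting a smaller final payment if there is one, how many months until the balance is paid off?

Monthly rate r = 12.1%/12 = 1.00833% = 0.0100833.
Recurrence: B ← B·(1+r) − €505.00.
Month 1: interest €93.27; balance after payment €8,838.27.
Month 2: interest €89.12; balance after payment €8,422.39.
Closed form: n = −ln(1 − rB₀/P)/ln(1+r) = −ln(0.81531)/ln(1.01008) ≈ 20.352, so the balance reaches zero during payment 21.

21 payments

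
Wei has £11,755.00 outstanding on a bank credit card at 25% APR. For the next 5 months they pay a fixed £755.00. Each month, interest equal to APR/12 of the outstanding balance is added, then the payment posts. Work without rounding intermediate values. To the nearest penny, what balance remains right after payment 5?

£9,095.97

Monthly rate r = 25%/12 = 2.08333% = 0.0208333.
Each month: B ← B·(1+r) − £755.00.
Month 1: interest £244.90; balance after payment £11,244.90.
Month 2: interest £234.27; balance after payment £10,724.16.
Month 3: interest £223.42; balance after payment £10,192.58.
Month 4: interest £212.35; balance after payment £9,649.93.
Month 5: interest £201.04; balance after payment £9,095.97.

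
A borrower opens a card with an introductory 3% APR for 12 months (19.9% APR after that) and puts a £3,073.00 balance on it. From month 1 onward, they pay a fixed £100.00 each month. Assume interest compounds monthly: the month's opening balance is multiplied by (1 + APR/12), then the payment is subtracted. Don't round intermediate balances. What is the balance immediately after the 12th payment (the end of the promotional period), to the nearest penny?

Promo months 1–12 at r₀ = 3%/12 = 0.0025; months 13+ at r₁ = 19.9%/12 = 0.0165833.
After month 12: iterate B ← B·(1+r₀) − £100.00 for 12 months → £1,949.83.

£1,949.83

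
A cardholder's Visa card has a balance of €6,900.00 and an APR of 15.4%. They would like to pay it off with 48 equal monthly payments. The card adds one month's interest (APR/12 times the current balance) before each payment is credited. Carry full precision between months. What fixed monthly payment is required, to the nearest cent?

Monthly rate r = 15.4%/12 = 1.28333% = 0.0128333.
Level-payment amortization: P = B₀·r / (1 − (1+r)^(−n)) = 6900.00·0.0128333 / (1 − 1.01283^(−48)).
Denominator 1 − (1+r)^(−48) = 0.457778575.
P = 88.55 / 0.457778575 ≈ 193.43.

€193.43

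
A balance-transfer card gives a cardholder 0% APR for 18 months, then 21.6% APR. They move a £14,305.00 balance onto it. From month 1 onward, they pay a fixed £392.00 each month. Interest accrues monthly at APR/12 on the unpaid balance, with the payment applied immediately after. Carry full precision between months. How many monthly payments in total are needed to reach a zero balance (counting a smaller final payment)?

41 payments

Promo months 1–18 at r₀ = 0%/12 = 0; months 19+ at r₁ = 21.6%/12 = 0.018.
After month 18 (no interest yet): B = £14,305.00 − 18·£392.00 = £7,249.00.
Then at r₁ with £392.00/mo: n₂ = −ln(1 − r₁·B/P)/ln(1+r₁) ≈ 22.69 → 23 more payments.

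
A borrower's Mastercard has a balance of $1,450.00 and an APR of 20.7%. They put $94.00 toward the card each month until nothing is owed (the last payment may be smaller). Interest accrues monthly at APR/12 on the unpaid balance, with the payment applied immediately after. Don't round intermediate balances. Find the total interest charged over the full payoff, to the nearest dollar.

Monthly rate r = 20.7%/12 = 1.725% = 0.01725.
Payoff takes n = ⌈−ln(1 − rB₀/P)/ln(1+r)⌉ = ⌈18.089⌉ = 19 payments; the last is $8.40.
Total paid = 18·$94.00 + $8.40 = $1,700.40.
Total interest = total paid − principal = $1,700.40 − $1,450.00 = $250.40.

$250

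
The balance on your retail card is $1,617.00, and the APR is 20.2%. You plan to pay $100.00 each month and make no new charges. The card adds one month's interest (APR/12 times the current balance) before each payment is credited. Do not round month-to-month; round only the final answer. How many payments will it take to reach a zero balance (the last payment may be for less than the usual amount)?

20 months

Monthly rate r = 20.2%/12 = 1.68333% = 0.0168333.
Recurrence: B ← B·(1+r) − $100.00.
Month 1: interest $27.22; balance after payment $1,544.22.
Month 2: interest $25.99; balance after payment $1,470.21.
Closed form: n = −ln(1 − rB₀/P)/ln(1+r) = −ln(0.72781)/ln(1.01683) ≈ 19.033, so the balance reaches zero during payment 20.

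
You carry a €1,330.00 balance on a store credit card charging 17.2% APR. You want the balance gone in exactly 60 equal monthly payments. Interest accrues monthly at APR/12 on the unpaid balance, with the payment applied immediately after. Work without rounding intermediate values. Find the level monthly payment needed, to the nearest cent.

Monthly rate r = 17.2%/12 = 1.43333% = 0.0143333.
Level-payment amortization: P = B₀·r / (1 − (1+r)^(−n)) = 1330.00·0.0143333 / (1 − 1.01433^(−60)).
Denominator 1 − (1+r)^(−60) = 0.574246583.
P = 19.0633 / 0.574246583 ≈ 33.20.

€33.20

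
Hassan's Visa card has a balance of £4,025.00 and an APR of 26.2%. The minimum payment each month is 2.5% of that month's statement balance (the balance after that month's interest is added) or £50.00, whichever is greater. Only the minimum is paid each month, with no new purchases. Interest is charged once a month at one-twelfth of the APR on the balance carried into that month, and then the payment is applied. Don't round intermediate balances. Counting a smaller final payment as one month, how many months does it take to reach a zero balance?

284 months

Monthly rate r = 26.2%/12 = 2.18333% = 0.0218333.
While 2.5% of the post-interest balance exceeds £50.00, each month B ← (B·(1+r))·(1 − 0.025), i.e. B shrinks by the factor (1+r)·0.975 = 0.99629.
This holds for months 1–194. Entering month 195 the balance is £1,956.11; 2.5% of the post-interest balance is now below £50.00, so the flat £50.00 minimum applies from here.
From month 195 a fixed £50.00 at rate r clears £1,956.11 in 90 more payments. Total: 194 + 90 = 284 months.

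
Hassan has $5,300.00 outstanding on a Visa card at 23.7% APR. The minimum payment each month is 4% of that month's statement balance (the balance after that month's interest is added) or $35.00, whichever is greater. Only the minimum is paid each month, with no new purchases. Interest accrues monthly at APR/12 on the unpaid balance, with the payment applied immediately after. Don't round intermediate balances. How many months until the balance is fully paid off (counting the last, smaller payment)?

120 months

Monthly rate r = 23.7%/12 = 1.975% = 0.01975.
While 4% of the post-interest balance exceeds $35.00, each month B ← (B·(1+r))·(1 − 0.04), i.e. B shrinks by the factor (1+r)·0.96 = 0.97896.
This holds for months 1–86. Entering month 87 the balance is $851.26; 4% of the post-interest balance is now below $35.00, so the flat $35.00 minimum applies from here.
From month 87 a fixed $35.00 at rate r clears $851.26 in 34 more payments. Total: 86 + 34 = 120 months.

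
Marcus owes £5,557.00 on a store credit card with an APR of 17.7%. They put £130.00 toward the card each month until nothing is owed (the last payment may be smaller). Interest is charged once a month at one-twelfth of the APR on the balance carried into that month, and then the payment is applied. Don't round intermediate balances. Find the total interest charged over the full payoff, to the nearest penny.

£3,282.52

Monthly rate r = 17.7%/12 = 1.475% = 0.01475.
Payoff takes n = ⌈−ln(1 − rB₀/P)/ln(1+r)⌉ = ⌈67.996⌉ = 68 payments; the last is £129.52.
Total paid = 67·£130.00 + £129.52 = £8,839.52.
Total interest = total paid − principal = £8,839.52 − £5,557.00 = £3,282.52.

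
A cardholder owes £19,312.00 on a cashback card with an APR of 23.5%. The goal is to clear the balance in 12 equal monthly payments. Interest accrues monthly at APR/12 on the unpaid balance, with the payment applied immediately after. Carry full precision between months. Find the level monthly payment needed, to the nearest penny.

Monthly rate r = 23.5%/12 = 1.95833% = 0.0195833.
Level-payment amortization: P = B₀·r / (1 − (1+r)^(−n)) = 19312.00·0.0195833 / (1 − 1.01958^(−12)).
Denominator 1 − (1+r)^(−12) = 0.207631379.
P = 378.193 / 0.207631379 ≈ 1821.47.

£1,821.47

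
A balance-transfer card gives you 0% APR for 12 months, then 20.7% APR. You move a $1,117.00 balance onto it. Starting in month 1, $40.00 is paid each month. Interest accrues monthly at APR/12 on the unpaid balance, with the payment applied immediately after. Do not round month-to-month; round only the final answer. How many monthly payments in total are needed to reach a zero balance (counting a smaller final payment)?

Promo months 1–12 at r₀ = 0%/12 = 0; months 13+ at r₁ = 20.7%/12 = 0.01725.
After month 12 (no interest yet): B = $1,117.00 − 12·$40.00 = $637.00.
Then at r₁ with $40.00/mo: n₂ = −ln(1 − r₁·B/P)/ln(1+r₁) ≈ 18.78 → 19 more payments.

31 months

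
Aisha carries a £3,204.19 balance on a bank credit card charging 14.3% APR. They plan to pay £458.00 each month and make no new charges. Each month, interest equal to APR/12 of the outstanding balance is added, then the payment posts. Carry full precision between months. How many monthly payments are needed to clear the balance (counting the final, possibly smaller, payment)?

Monthly rate r = 14.3%/12 = 1.19167% = 0.0119167.
Recurrence: B ← B·(1+r) − £458.00.
Month 1: interest £38.18; balance after payment £2,784.37.
Month 2: interest £33.18; balance after payment £2,359.55.
Closed form: n = −ln(1 − rB₀/P)/ln(1+r) = −ln(0.91663)/ln(1.01192) ≈ 7.348, so the balance reaches zero during payment 8.

8 payments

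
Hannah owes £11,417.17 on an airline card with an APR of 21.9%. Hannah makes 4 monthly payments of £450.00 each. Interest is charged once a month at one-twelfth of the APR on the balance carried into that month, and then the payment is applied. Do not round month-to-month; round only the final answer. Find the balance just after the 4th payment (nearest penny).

£10,423.84

Monthly rate r = 21.9%/12 = 1.825% = 0.01825.
Each month: B ← B·(1+r) − £450.00.
Month 1: interest £208.36; balance after payment £11,175.53.
Month 2: interest £203.95; balance after payment £10,929.49.
Month 3: interest £199.46; balance after payment £10,678.95.
Month 4: interest £194.89; balance after payment £10,423.84.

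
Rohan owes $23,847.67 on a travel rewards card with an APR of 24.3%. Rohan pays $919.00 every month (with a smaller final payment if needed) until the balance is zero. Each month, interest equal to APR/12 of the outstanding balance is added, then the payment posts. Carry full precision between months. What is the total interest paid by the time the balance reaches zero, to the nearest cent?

$10,325.64

Monthly rate r = 24.3%/12 = 2.025% = 0.02025.
Payoff takes n = ⌈−ln(1 − rB₀/P)/ln(1+r)⌉ = ⌈37.184⌉ = 38 payments; the last is $170.31.
Total paid = 37·$919.00 + $170.31 = $34,173.31.
Total interest = total paid − principal = $34,173.31 − $23,847.67 = $10,325.64.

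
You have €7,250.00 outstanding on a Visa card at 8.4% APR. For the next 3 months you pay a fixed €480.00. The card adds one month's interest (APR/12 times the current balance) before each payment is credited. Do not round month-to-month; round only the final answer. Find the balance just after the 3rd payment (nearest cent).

Monthly rate r = 8.4%/12 = 0.7% = 0.007.
Each month: B ← B·(1+r) − €480.00.
Month 1: interest €50.75; balance after payment €6,820.75.
Month 2: interest €47.75; balance after payment €6,388.50.
Month 3: interest €44.72; balance after payment €5,953.21.

€5,953.21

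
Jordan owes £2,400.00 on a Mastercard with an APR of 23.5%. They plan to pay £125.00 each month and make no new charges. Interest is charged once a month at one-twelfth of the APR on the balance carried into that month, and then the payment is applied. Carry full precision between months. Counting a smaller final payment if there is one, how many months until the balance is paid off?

Monthly rate r = 23.5%/12 = 1.95833% = 0.0195833.
Recurrence: B ← B·(1+r) − £125.00.
Month 1: interest £47.00; balance after payment £2,322.00.
Month 2: interest £45.47; balance after payment £2,242.47.
Closed form: n = −ln(1 − rB₀/P)/ln(1+r) = −ln(0.624)/ln(1.01958) ≈ 24.317, so the balance reaches zero during payment 25.

25 payments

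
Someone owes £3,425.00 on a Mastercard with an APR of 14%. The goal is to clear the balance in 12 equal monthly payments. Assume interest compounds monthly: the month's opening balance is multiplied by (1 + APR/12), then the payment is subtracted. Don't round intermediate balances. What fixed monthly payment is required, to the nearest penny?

Monthly rate r = 14%/12 = 1.16667% = 0.0116667.
Level-payment amortization: P = B₀·r / (1 − (1+r)^(−n)) = 3425.00·0.0116667 / (1 − 1.01167^(−12)).
Denominator 1 − (1+r)^(−12) = 0.129936977.
P = 39.9583 / 0.129936977 ≈ 307.52.

£307.52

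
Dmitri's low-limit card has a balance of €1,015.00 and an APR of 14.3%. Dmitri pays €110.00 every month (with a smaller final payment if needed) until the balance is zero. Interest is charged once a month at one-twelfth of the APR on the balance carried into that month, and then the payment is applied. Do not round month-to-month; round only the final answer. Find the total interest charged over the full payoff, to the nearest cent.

€66.75

Monthly rate r = 14.3%/12 = 1.19167% = 0.0119167.
Payoff takes n = ⌈−ln(1 − rB₀/P)/ln(1+r)⌉ = ⌈9.833⌉ = 10 payments; the last is €91.75.
Total paid = 9·€110.00 + €91.75 = €1,081.75.
Total interest = total paid − principal = €1,081.75 − €1,015.00 = €66.75.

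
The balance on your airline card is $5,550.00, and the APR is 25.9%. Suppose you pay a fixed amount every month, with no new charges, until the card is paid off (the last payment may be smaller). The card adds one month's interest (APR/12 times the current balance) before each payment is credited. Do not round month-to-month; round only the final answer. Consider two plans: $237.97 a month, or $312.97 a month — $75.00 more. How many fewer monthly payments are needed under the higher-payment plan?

10 fewer payments

Monthly rate r = 25.9%/12 = 2.15833% = 0.0215833.
At $237.97/mo: n = ⌈−ln(1 − rB₀/P)/ln(1+r)⌉ = 33 payments (last $185.39); total interest = total paid − $5,550.00 = $2,250.43.
At $312.97/mo: 23 payments (last $186.80); total interest $1,522.14.
Payments saved = 33 − 23 = 10.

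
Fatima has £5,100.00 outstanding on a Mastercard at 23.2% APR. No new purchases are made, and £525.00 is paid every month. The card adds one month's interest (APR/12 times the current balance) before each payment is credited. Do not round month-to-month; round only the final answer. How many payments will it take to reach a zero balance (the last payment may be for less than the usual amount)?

11 payments

Monthly rate r = 23.2%/12 = 1.93333% = 0.0193333.
Recurrence: B ← B·(1+r) − £525.00.
Month 1: interest £98.60; balance after payment £4,673.60.
Month 2: interest £90.36; balance after payment £4,238.96.
Closed form: n = −ln(1 − rB₀/P)/ln(1+r) = −ln(0.81219)/ln(1.01933) ≈ 10.863, so the balance reaches zero during payment 11.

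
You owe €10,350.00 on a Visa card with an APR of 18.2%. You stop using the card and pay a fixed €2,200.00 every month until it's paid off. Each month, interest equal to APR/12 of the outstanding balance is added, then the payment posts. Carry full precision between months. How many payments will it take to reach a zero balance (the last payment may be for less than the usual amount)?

Monthly rate r = 18.2%/12 = 1.51667% = 0.0151667.
Recurrence: B ← B·(1+r) − €2,200.00.
Month 1: interest €156.97; balance after payment €8,306.98.
Month 2: interest €125.99; balance after payment €6,232.96.
Month 3: interest €94.53; balance after payment €4,127.50.
Month 4: interest €62.60; balance after payment €1,990.10.
Month 5: interest €30.18; balance after payment €0.00.

5 payments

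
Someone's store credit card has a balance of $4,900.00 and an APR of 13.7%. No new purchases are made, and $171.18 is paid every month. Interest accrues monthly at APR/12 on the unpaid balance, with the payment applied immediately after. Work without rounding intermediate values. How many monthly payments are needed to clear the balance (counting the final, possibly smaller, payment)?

35 months

Monthly rate r = 13.7%/12 = 1.14167% = 0.0114167.
Recurrence: B ← B·(1+r) − $171.18.
Month 1: interest $55.94; balance after payment $4,784.76.
Month 2: interest $54.63; balance after payment $4,668.21.
Closed form: n = −ln(1 − rB₀/P)/ln(1+r) = −ln(0.6732)/ln(1.01142) ≈ 34.858, so the balance reaches zero during payment 35.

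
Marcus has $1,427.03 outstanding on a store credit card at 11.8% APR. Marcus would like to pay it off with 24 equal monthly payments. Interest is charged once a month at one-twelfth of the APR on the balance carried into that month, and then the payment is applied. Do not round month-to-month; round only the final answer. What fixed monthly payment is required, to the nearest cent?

$67.04

Monthly rate r = 11.8%/12 = 0.983333% = 0.00983333.
Level-payment amortization: P = B₀·r / (1 − (1+r)^(−n)) = 1427.03·0.00983333 / (1 − 1.00983^(−24)).
Denominator 1 − (1+r)^(−24) = 0.209308356.
P = 14.0325 / 0.209308356 ≈ 67.04.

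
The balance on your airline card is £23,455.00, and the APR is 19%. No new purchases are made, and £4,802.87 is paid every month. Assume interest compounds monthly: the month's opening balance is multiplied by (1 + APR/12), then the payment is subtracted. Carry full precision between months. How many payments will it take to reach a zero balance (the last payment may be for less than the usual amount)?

Monthly rate r = 19%/12 = 1.58333% = 0.0158333.
Recurrence: B ← B·(1+r) − £4,802.87.
Month 1: interest £371.37; balance after payment £19,023.50.
Month 2: interest £301.21; balance after payment £14,521.84.
Month 3: interest £229.93; balance after payment £9,948.90.
Month 4: interest £157.52; balance after payment £5,303.55.
Month 5: interest £83.97; balance after payment £584.65.
Month 6: interest £9.26; balance after payment £0.00.

6 payments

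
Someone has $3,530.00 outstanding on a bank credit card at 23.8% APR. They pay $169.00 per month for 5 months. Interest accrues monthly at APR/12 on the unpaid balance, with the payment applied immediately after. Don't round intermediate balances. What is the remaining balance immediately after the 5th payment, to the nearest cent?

$3,015.03

Monthly rate r = 23.8%/12 = 1.98333% = 0.0198333.
Each month: B ← B·(1+r) − $169.00.
Month 1: interest $70.01; balance after payment $3,431.01.
Month 2: interest $68.05; balance after payment $3,330.06.
Month 3: interest $66.05; balance after payment $3,227.11.
Month 4: interest $64.00; balance after payment $3,122.11.
Month 5: interest $61.92; balance after payment $3,015.03.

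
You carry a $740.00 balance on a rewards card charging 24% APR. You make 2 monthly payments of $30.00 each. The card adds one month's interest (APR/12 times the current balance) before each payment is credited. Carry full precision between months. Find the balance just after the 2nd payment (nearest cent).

$709.30

Monthly rate r = 24%/12 = 2% = 0.02.
Each month: B ← B·(1+r) − $30.00.
Month 1: interest $14.80; balance after payment $724.80.
Month 2: interest $14.50; balance after payment $709.30.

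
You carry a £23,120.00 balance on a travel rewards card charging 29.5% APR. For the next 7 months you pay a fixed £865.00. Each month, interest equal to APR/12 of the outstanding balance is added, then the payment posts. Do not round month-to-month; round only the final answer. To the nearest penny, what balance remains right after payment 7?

£20,884.00

Monthly rate r = 29.5%/12 = 2.45833% = 0.0245833.
Each month: B ← B·(1+r) − £865.00.
Month 1: interest £568.37; balance after payment £22,823.37.
Month 2: interest £561.07; balance after payment £22,519.44.
Month 3: interest £553.60; balance after payment £22,208.04.
Month 4: interest £545.95; balance after payment £21,888.99.
Month 5: interest £538.10; balance after payment £21,562.10.
Month 6: interest £530.07; balance after payment £21,227.16.
Month 7: interest £521.83; balance after payment £20,884.00.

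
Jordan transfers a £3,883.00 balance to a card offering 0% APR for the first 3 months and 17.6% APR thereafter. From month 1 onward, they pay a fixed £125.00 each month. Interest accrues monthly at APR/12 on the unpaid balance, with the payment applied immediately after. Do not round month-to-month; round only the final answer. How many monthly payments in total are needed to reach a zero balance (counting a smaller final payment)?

Promo months 1–3 at r₀ = 0%/12 = 0; months 4+ at r₁ = 17.6%/12 = 0.0146667.
After month 3 (no interest yet): B = £3,883.00 − 3·£125.00 = £3,508.00.
Then at r₁ with £125.00/mo: n₂ = −ln(1 − r₁·B/P)/ln(1+r₁) ≈ 36.43 → 37 more payments.

40 payments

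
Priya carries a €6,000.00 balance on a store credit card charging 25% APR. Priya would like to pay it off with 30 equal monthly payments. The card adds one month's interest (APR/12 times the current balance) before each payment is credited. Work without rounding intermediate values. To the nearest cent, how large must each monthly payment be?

€270.98

Monthly rate r = 25%/12 = 2.08333% = 0.0208333.
Level-payment amortization: P = B₀·r / (1 − (1+r)^(−n)) = 6000.00·0.0208333 / (1 − 1.02083^(−30)).
Denominator 1 − (1+r)^(−30) = 0.461290393.
P = 125 / 0.461290393 ≈ 270.98.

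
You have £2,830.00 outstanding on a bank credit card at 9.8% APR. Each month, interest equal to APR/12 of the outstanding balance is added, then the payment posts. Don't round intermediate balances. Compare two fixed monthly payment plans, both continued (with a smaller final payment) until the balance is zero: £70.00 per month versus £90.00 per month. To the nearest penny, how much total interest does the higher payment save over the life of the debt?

Monthly rate r = 9.8%/12 = 0.816667% = 0.00816667.
At £70.00/mo: n = ⌈−ln(1 − rB₀/P)/ln(1+r)⌉ = 50 payments (last £18.86); total interest = total paid − £2,830.00 = £618.86.
At £90.00/mo: 37 payments (last £44.12); total interest £454.12.
Interest saved = £618.86 − £454.12 = £164.74.

£164.74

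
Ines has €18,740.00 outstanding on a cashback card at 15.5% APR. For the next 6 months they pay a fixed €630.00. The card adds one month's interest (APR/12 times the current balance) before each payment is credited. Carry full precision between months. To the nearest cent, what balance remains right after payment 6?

Monthly rate r = 15.5%/12 = 1.29167% = 0.0129167.
Each month: B ← B·(1+r) − €630.00.
Month 1: interest €242.06; balance after payment €18,352.06.
Month 2: interest €237.05; balance after payment €17,959.11.
Month 3: interest €231.97; balance after payment €17,561.08.
Month 4: interest €226.83; balance after payment €17,157.91.
Month 5: interest €221.62; balance after payment €16,749.53.
Month 6: interest €216.35; balance after payment €16,335.88.

€16,335.88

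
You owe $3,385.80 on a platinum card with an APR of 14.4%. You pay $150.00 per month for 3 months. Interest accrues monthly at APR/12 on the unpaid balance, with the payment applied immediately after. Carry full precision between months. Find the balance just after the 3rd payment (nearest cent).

$3,053.74

Monthly rate r = 14.4%/12 = 1.2% = 0.012.
Each month: B ← B·(1+r) − $150.00.
Month 1: interest $40.63; balance after payment $3,276.43.
Month 2: interest $39.32; balance after payment $3,165.75.
Month 3: interest $37.99; balance after payment $3,053.74.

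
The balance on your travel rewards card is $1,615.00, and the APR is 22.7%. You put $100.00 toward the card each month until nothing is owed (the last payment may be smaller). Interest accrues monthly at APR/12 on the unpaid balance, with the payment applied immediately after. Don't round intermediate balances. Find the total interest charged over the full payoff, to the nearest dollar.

$331

Monthly rate r = 22.7%/12 = 1.89167% = 0.0189167.
Payoff takes n = ⌈−ln(1 − rB₀/P)/ln(1+r)⌉ = ⌈19.454⌉ = 20 payments; the last is $45.64.
Total paid = 19·$100.00 + $45.64 = $1,945.64.
Total interest = total paid − principal = $1,945.64 − $1,615.00 = $330.64.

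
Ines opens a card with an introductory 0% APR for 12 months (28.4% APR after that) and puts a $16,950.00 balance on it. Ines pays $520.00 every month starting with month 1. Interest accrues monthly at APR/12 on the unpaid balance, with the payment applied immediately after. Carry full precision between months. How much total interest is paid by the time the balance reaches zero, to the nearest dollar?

$4,149

Promo months 1–12 at r₀ = 0%/12 = 0; months 13+ at r₁ = 28.4%/12 = 0.0236667.
After month 12 (no interest yet): B = $16,950.00 − 12·$520.00 = $10,710.00.
Then at r₁ with $520.00/mo: n₂ = −ln(1 − r₁·B/P)/ln(1+r₁) ≈ 28.57 → 29 more payments.
Total paid = 40·$520.00 + $299.28 = $21,099.28; interest = $21,099.28 − $16,950.00 = $4,149.28.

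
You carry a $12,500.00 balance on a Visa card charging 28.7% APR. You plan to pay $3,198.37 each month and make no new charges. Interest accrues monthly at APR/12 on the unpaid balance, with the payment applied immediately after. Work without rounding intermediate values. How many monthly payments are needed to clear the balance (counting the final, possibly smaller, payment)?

Monthly rate r = 28.7%/12 = 2.39167% = 0.0239167.
Recurrence: B ← B·(1+r) − $3,198.37.
Month 1: interest $298.96; balance after payment $9,600.59.
Month 2: interest $229.61; balance after payment $6,631.83.
Month 3: interest $158.61; balance after payment $3,592.07.
Month 4: interest $85.91; balance after payment $479.61.
Month 5: interest $11.47; balance after payment $0.00.

5 payments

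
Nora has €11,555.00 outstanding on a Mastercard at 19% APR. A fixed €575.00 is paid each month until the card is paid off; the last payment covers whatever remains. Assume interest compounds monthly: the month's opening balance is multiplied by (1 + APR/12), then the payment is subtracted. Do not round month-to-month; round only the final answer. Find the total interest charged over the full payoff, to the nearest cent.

Monthly rate r = 19%/12 = 1.58333% = 0.0158333.
Payoff takes n = ⌈−ln(1 − rB₀/P)/ln(1+r)⌉ = ⌈24.380⌉ = 25 payments; the last is €219.52.
Total paid = 24·€575.00 + €219.52 = €14,019.52.
Total interest = total paid − principal = €14,019.52 − €11,555.00 = €2,464.52.

€2,464.52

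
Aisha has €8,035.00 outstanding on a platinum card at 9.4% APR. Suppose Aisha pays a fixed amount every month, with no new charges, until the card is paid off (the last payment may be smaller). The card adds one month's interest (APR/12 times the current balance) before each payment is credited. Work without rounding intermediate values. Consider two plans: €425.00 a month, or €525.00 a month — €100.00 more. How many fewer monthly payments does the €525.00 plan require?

4 fewer payments

Monthly rate r = 9.4%/12 = 0.783333% = 0.00783333.
At €425.00/mo: n = ⌈−ln(1 − rB₀/P)/ln(1+r)⌉ = 21 payments (last €230.55); total interest = total paid − €8,035.00 = €695.55.
At €525.00/mo: 17 payments (last €192.93); total interest €557.93.
Payments saved = 21 − 17 = 4.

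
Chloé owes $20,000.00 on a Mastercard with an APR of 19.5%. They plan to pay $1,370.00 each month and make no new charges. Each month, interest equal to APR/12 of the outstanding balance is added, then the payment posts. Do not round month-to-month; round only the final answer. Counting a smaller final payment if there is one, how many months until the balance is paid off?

17 payments

Monthly rate r = 19.5%/12 = 1.625% = 0.01625.
Recurrence: B ← B·(1+r) − $1,370.00.
Month 1: interest $325.00; balance after payment $18,955.00.
Month 2: interest $308.02; balance after payment $17,893.02.
Closed form: n = −ln(1 − rB₀/P)/ln(1+r) = −ln(0.76277)/ln(1.01625) ≈ 16.799, so the balance reaches zero during payment 17.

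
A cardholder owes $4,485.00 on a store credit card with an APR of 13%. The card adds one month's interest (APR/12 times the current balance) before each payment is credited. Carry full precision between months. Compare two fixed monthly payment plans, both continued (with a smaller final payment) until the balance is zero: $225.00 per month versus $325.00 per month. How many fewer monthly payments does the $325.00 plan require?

Monthly rate r = 13%/12 = 1.08333% = 0.0108333.
At $225.00/mo: n = ⌈−ln(1 − rB₀/P)/ln(1+r)⌉ = 23 payments (last $130.26); total interest = total paid − $4,485.00 = $595.26.
At $325.00/mo: 16 payments (last $9.24); total interest $399.24.
Payments saved = 23 − 16 = 7.

7 fewer payments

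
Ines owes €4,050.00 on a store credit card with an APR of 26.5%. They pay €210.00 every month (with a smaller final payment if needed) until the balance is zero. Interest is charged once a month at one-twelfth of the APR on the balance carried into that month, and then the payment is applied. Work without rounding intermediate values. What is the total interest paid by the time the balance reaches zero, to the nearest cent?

Monthly rate r = 26.5%/12 = 2.20833% = 0.0220833.
Payoff takes n = ⌈−ln(1 − rB₀/P)/ln(1+r)⌉ = ⌈25.406⌉ = 26 payments; the last is €85.77.
Total paid = 25·€210.00 + €85.77 = €5,335.77.
Total interest = total paid − principal = €5,335.77 − €4,050.00 = €1,285.77.

€1,285.77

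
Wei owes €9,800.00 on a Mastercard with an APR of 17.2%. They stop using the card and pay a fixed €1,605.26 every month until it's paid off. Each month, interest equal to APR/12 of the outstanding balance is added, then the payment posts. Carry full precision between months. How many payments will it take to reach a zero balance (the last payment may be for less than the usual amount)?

Monthly rate r = 17.2%/12 = 1.43333% = 0.0143333.
Recurrence: B ← B·(1+r) − €1,605.26.
Month 1: interest €140.47; balance after payment €8,335.21.
Month 2: interest €119.47; balance after payment €6,849.42.
Closed form: n = −ln(1 − rB₀/P)/ln(1+r) = −ln(0.9125)/ln(1.01433) ≈ 6.434, so the balance reaches zero during payment 7.

7 payments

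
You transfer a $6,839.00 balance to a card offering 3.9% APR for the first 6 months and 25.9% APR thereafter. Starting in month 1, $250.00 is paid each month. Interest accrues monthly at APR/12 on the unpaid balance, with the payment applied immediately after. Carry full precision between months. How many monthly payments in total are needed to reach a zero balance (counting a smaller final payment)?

Promo months 1–6 at r₀ = 3.9%/12 = 0.00325; months 7+ at r₁ = 25.9%/12 = 0.0215833.
After month 6: iterate B ← B·(1+r₀) − $250.00 for 6 months → $5,461.21.
Then at r₁ with $250.00/mo: n₂ = −ln(1 − r₁·B/P)/ln(1+r₁) ≈ 29.86 → 30 more payments.

36 months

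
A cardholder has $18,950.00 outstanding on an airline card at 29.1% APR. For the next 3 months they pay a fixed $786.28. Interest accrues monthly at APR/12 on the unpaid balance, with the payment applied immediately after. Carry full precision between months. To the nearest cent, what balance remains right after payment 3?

Monthly rate r = 29.1%/12 = 2.425% = 0.02425.
Each month: B ← B·(1+r) − $786.28.
Month 1: interest $459.54; balance after payment $18,623.26.
Month 2: interest $451.61; balance after payment $18,288.59.
Month 3: interest $443.50; balance after payment $17,945.81.

$17,945.81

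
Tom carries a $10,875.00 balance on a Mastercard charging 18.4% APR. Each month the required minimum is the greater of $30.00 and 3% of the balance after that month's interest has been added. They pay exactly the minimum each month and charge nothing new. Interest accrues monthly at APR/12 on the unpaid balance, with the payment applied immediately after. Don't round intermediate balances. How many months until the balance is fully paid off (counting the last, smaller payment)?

204 months

Monthly rate r = 18.4%/12 = 1.53333% = 0.0153333.
While 3% of the post-interest balance exceeds $30.00, each month B ← (B·(1+r))·(1 − 0.03), i.e. B shrinks by the factor (1+r)·0.97 = 0.98487.
This holds for months 1–158. Entering month 159 the balance is $978.43; 3% of the post-interest balance is now below $30.00, so the flat $30.00 minimum applies from here.
From month 159 a fixed $30.00 at rate r clears $978.43 in 46 more payments. Total: 158 + 46 = 204 months.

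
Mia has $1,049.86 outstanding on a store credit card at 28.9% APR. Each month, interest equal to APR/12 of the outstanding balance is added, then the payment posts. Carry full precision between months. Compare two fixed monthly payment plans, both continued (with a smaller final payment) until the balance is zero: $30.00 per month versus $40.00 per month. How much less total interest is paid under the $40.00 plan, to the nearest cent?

Monthly rate r = 28.9%/12 = 2.40833% = 0.0240833.
At $30.00/mo: n = ⌈−ln(1 − rB₀/P)/ln(1+r)⌉ = 78 payments (last $22.54); total interest = total paid − $1,049.86 = $1,282.68.
At $40.00/mo: 43 payments (last $0.75); total interest $630.89.
Interest saved = $1,282.68 − $630.89 = $651.79.

$651.79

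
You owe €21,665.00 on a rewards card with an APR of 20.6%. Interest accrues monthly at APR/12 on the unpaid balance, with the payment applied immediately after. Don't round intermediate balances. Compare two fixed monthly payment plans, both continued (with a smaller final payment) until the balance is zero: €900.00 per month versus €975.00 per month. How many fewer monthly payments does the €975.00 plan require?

3 fewer payments

Monthly rate r = 20.6%/12 = 1.71667% = 0.0171667.
At €900.00/mo: n = ⌈−ln(1 − rB₀/P)/ln(1+r)⌉ = 32 payments (last €291.89); total interest = total paid − €21,665.00 = €6,526.89.
At €975.00/mo: 29 payments (last €218.72); total interest €5,853.72.
Payments saved = 32 − 29 = 3.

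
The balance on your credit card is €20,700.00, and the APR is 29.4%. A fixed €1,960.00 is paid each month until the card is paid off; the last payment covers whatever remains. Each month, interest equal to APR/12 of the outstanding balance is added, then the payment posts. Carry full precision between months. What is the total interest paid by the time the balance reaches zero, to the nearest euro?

€3,551

Monthly rate r = 29.4%/12 = 2.45% = 0.0245.
Payoff takes n = ⌈−ln(1 − rB₀/P)/ln(1+r)⌉ = ⌈12.370⌉ = 13 payments; the last is €731.17.
Total paid = 12·€1,960.00 + €731.17 = €24,251.17.
Total interest = total paid − principal = €24,251.17 − €20,700.00 = €3,551.17.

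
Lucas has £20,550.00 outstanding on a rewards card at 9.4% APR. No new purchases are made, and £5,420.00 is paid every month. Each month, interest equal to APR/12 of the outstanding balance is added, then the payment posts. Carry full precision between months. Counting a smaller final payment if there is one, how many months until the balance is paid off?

Monthly rate r = 9.4%/12 = 0.783333% = 0.00783333.
Recurrence: B ← B·(1+r) − £5,420.00.
Month 1: interest £160.97; balance after payment £15,290.97.
Month 2: interest £119.78; balance after payment £9,990.75.
Month 3: interest £78.26; balance after payment £4,649.02.
Month 4: interest £36.42; balance after payment £0.00.

4 months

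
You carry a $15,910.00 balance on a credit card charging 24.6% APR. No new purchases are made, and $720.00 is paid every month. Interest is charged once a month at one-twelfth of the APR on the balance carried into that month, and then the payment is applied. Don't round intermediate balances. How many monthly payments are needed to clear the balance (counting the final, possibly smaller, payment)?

Monthly rate r = 24.6%/12 = 2.05% = 0.0205.
Recurrence: B ← B·(1+r) − $720.00.
Month 1: interest $326.16; balance after payment $15,516.16.
Month 2: interest $318.08; balance after payment $15,114.24.
Closed form: n = −ln(1 − rB₀/P)/ln(1+r) = −ln(0.54701)/ln(1.0205) ≈ 29.730, so the balance reaches zero during payment 30.

30 payments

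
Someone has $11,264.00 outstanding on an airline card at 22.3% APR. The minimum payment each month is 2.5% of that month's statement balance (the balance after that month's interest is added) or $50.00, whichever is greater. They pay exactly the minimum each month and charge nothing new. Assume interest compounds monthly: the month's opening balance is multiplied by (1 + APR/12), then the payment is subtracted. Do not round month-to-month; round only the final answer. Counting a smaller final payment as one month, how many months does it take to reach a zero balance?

Monthly rate r = 22.3%/12 = 1.85833% = 0.0185833.
While 2.5% of the post-interest balance exceeds $50.00, each month B ← (B·(1+r))·(1 − 0.025), i.e. B shrinks by the factor (1+r)·0.975 = 0.99312.
This holds for months 1–253. Entering month 254 the balance is $1,963.32; 2.5% of the post-interest balance is now below $50.00, so the flat $50.00 minimum applies from here.
From month 254 a fixed $50.00 at rate r clears $1,963.32 in 72 more payments. Total: 253 + 72 = 325 months.

325 months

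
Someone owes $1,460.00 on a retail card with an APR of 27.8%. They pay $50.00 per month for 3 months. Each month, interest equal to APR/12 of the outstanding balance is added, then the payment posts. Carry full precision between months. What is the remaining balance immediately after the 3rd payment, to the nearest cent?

$1,410.34

Monthly rate r = 27.8%/12 = 2.31667% = 0.0231667.
Each month: B ← B·(1+r) − $50.00.
Month 1: interest $33.82; balance after payment $1,443.82.
Month 2: interest $33.45; balance after payment $1,427.27.
Month 3: interest $33.07; balance after payment $1,410.34.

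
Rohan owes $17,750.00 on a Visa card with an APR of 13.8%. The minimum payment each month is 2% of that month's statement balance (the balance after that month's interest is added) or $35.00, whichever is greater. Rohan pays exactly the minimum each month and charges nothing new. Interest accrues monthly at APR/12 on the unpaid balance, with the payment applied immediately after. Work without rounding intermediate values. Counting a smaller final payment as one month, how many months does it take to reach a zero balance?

Monthly rate r = 13.8%/12 = 1.15% = 0.0115.
While 2% of the post-interest balance exceeds $35.00, each month B ← (B·(1+r))·(1 − 0.02), i.e. B shrinks by the factor (1+r)·0.98 = 0.99127.
This holds for months 1–266. Entering month 267 the balance is $1,722.90; 2% of the post-interest balance is now below $35.00, so the flat $35.00 minimum applies from here.
From month 267 a fixed $35.00 at rate r clears $1,722.90 in 74 more payments. Total: 266 + 74 = 340 months.

340 months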